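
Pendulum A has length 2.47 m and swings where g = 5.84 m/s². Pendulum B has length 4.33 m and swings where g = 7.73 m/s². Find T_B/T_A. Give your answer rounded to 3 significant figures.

T = 2π√(L/g), so T_B/T_A = √((L_B/g_B)/(L_A/g_A)) = √((4.33/7.73)/(2.47/5.84)) = 1.15.

1.15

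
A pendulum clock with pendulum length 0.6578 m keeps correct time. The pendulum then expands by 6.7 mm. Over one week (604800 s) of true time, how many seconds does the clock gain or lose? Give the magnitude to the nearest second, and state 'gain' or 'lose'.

lose 3057 s

T ∝ √L, so T'/T = √(0.66450/0.6578) = 1.00508.
In 604800 s of true time the clock registers 604800/1.00508 = 601743.2 s, so it loses 3057 s.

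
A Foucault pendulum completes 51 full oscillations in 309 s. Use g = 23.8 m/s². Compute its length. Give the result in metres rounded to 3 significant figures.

22.1 m

T = 309/51 = 6.059 s.
From T = 2π√(L/g), L = gT²/(4π²) = 23.8 × 6.059²/(4π²) = 22.1 m.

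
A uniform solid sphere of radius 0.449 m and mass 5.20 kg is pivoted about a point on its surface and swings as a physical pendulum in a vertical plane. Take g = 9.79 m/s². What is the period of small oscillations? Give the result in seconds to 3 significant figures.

1.59 s

I_cm = (2/5)mr² = 0.4193 kg·m². The pivot is at distance d = 0.449 m from the centre of mass.
By the parallel-axis theorem, I = I_cm + md² = 0.4193 + 1.048 = 1.468 kg·m².
T = 2π√(I/(mgd)) = 2π√(1.468/(5.20 × 9.79 × 0.449)) = 1.59 s.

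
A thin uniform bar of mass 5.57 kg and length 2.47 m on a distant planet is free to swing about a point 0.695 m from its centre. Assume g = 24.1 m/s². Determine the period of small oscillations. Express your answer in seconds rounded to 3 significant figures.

1.53 s

For a physical pendulum T = 2π√(I/(mgd)), with d = 0.6950 m from pivot to centre of mass.
I_cm = mL²/12 = 5.57 × 2.47²/12 = 2.832 kg·m²; I = I_cm + md² = 2.832 + 5.57 × 0.6950² = 5.522 kg·m².
T = 2π√(5.522/(5.57 × 24.1 × 0.6950)) = 1.53 s.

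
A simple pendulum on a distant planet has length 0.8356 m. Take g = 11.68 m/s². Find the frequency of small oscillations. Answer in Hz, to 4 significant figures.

0.5950 Hz

T = 2π√(L/g) = 2π√(0.8356/11.68) = 1.6806 s, so f = 1/T = 0.5950 Hz.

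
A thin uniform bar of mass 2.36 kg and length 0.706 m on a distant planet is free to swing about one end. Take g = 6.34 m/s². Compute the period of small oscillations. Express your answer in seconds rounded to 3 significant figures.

1.71 s

For a physical pendulum T = 2π√(I/(mgd)), with d = 0.3530 m from pivot to centre of mass.
I_cm = mL²/12 = 2.36 × 0.706²/12 = 0.09803 kg·m²; I = I_cm + md² = 0.09803 + 2.36 × 0.3530² = 0.3921 kg·m².
T = 2π√(0.3921/(2.36 × 6.34 × 0.3530)) = 1.71 s.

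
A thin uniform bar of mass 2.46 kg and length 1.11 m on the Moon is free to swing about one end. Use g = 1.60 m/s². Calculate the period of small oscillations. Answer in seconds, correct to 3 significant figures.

For a physical pendulum T = 2π√(I/(mgd)), with d = 0.5550 m from pivot to centre of mass.
I_cm = mL²/12 = 2.46 × 1.11²/12 = 0.2526 kg·m²; I = I_cm + md² = 0.2526 + 2.46 × 0.5550² = 1.010 kg·m².
T = 2π√(1.010/(2.46 × 1.60 × 0.5550)) = 4.27 s.

4.27 s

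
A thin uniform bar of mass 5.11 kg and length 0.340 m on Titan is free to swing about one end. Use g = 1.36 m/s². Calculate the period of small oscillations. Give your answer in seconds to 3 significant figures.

For a physical pendulum T = 2π√(I/(mgd)), with d = 0.1700 m from pivot to centre of mass.
I_cm = mL²/12 = 5.11 × 0.340²/12 = 0.04923 kg·m²; I = I_cm + md² = 0.04923 + 5.11 × 0.1700² = 0.1969 kg·m².
T = 2π√(0.1969/(5.11 × 1.36 × 0.1700)) = 2.57 s.

2.57 s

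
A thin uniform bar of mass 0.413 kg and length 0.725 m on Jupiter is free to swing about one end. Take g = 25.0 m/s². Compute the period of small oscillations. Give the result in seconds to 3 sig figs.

For a physical pendulum T = 2π√(I/(mgd)), with d = 0.3625 m from pivot to centre of mass.
I_cm = mL²/12 = 0.413 × 0.725²/12 = 0.01809 kg·m²; I = I_cm + md² = 0.01809 + 0.413 × 0.3625² = 0.07236 kg·m².
T = 2π√(0.07236/(0.413 × 25.0 × 0.3625)) = 0.874 s.

0.874 s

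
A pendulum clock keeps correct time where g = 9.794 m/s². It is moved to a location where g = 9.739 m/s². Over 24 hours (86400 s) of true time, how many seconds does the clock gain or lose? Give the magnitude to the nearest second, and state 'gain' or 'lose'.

The clock's period scales as T ∝ 1/√g, so T'/T = √(9.794/9.739) = 1.00282.
In 86400 s of true time the clock registers 86400/1.00282 = 86157.1 s, so it loses 243 s.

lose 243 s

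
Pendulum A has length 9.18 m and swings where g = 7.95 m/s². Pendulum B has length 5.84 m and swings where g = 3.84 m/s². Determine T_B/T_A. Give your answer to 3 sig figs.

T = 2π√(L/g), so T_B/T_A = √((L_B/g_B)/(L_A/g_A)) = √((5.84/3.84)/(9.18/7.95)) = 1.15.

1.15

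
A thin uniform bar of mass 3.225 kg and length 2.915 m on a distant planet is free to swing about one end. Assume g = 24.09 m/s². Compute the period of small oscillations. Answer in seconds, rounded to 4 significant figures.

1.785 s

For a physical pendulum T = 2π√(I/(mgd)), with d = 1.4575 m from pivot to centre of mass.
I_cm = mL²/12 = 3.225 × 2.915²/12 = 2.2836 kg·m²; I = I_cm + md² = 2.2836 + 3.225 × 1.4575² = 9.1345 kg·m².
T = 2π√(9.1345/(3.225 × 24.09 × 1.4575)) = 1.785 s.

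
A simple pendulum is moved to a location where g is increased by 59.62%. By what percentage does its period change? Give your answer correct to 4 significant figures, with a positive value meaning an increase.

T ∝ 1/√g, so T'/T = 1/√(1.5962) = 0.79151.
Percentage change in T = (0.79151 − 1) × 100% = -20.85%.

-20.85%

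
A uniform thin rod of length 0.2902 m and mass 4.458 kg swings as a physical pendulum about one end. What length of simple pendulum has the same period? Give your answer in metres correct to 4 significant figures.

0.1935 m

The equivalent simple-pendulum length is L_eq = I/(md), where I is about the pivot and d = 0.14510 m.
I_cm = (1/12)mL² = 0.031286 kg·m², so I = I_cm + md² = 0.031286 + 0.093859 = 0.12515 kg·m².
L_eq = 0.12515/(4.458 × 0.14510) = 0.1935 m.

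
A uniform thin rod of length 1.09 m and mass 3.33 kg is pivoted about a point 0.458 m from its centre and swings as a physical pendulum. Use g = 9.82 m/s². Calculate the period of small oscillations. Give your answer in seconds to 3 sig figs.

For a physical pendulum T = 2π√(I/(mgd)), with d = 0.4580 m from pivot to centre of mass.
I_cm = mL²/12 = 3.33 × 1.09²/12 = 0.3297 kg·m²; I = I_cm + md² = 0.3297 + 3.33 × 0.4580² = 1.028 kg·m².
T = 2π√(1.028/(3.33 × 9.82 × 0.4580)) = 1.65 s.

1.65 s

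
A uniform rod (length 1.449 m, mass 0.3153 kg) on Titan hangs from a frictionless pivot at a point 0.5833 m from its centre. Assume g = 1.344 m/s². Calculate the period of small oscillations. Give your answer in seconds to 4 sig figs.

For a physical pendulum T = 2π√(I/(mgd)), with d = 0.58330 m from pivot to centre of mass.
I_cm = mL²/12 = 0.3153 × 1.449²/12 = 0.055167 kg·m²; I = I_cm + md² = 0.055167 + 0.3153 × 0.58330² = 0.16244 kg·m².
T = 2π√(0.16244/(0.3153 × 1.344 × 0.58330)) = 5.094 s.

5.094 s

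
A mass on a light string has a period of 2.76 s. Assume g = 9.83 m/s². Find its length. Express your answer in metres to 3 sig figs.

From T = 2π√(L/g), L = gT²/(4π²) = 9.83 × 2.760²/(4π²) = 1.90 m.

1.90 m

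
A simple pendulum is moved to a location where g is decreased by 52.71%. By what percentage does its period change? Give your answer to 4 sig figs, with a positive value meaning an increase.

45.42%

T ∝ 1/√g, so T'/T = 1/√(0.47290) = 1.4542.
Percentage change in T = (1.4542 − 1) × 100% = 45.42%.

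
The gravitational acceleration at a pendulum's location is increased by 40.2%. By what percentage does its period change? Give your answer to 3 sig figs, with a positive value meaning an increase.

-15.5%

T ∝ 1/√g, so T'/T = 1/√(1.402) = 0.8446.
Percentage change in T = (0.8446 − 1) × 100% = -15.5%.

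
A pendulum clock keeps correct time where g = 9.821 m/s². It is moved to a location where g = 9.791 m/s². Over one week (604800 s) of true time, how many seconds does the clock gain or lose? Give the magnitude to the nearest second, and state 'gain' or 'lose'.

lose 924 s

The clock's period scales as T ∝ 1/√g, so T'/T = √(9.821/9.791) = 1.00153.
In 604800 s of true time the clock registers 604800/1.00153 = 603875.6 s, so it loses 924 s.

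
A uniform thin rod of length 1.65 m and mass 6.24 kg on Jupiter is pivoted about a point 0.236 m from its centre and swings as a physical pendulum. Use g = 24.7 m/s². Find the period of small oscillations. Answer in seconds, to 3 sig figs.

1.38 s

For a physical pendulum T = 2π√(I/(mgd)), with d = 0.2360 m from pivot to centre of mass.
I_cm = mL²/12 = 6.24 × 1.65²/12 = 1.416 kg·m²; I = I_cm + md² = 1.416 + 6.24 × 0.2360² = 1.763 kg·m².
T = 2π√(1.763/(6.24 × 24.7 × 0.2360)) = 1.38 s.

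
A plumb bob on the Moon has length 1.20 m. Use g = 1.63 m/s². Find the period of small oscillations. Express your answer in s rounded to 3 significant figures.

T = 2π√(L/g) = 2π√(1.20/1.63) = 2π × 0.8580 = 5.39 s.

5.39 s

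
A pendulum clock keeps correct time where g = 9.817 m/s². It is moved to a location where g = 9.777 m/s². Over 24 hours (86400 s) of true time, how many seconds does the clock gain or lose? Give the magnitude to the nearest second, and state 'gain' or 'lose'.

lose 176 s

The clock's period scales as T ∝ 1/√g, so T'/T = √(9.817/9.777) = 1.00204.
In 86400 s of true time the clock registers 86400/1.00204 = 86223.8 s, so it loses 176 s.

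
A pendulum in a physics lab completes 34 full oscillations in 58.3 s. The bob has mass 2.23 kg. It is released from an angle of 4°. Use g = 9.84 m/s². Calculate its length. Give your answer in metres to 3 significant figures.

0.733 m

T = 58.3/34 = 1.715 s.
From T = 2π√(L/g), L = gT²/(4π²) = 9.84 × 1.715²/(4π²) = 0.733 m.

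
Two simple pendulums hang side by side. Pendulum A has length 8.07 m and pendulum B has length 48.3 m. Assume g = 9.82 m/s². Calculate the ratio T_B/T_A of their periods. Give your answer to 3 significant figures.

2.45

T ∝ √L, so T_B/T_A = √(L_B/L_A) = √(48.3/8.07) = 2.45.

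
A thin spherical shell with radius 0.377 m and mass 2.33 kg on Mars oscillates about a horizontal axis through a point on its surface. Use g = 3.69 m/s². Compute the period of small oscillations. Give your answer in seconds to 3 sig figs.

2.59 s

I_cm = (2/3)mr² = 0.2208 kg·m². The pivot is at distance d = 0.377 m from the centre of mass.
By the parallel-axis theorem, I = I_cm + md² = 0.2208 + 0.3312 = 0.5519 kg·m².
T = 2π√(I/(mgd)) = 2π√(0.5519/(2.33 × 3.69 × 0.377)) = 2.59 s.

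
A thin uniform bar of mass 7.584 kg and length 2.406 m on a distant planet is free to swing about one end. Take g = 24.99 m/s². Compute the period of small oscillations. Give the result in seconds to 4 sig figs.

For a physical pendulum T = 2π√(I/(mgd)), with d = 1.2030 m from pivot to centre of mass.
I_cm = mL²/12 = 7.584 × 2.406²/12 = 3.6585 kg·m²; I = I_cm + md² = 3.6585 + 7.584 × 1.2030² = 14.634 kg·m².
T = 2π√(14.634/(7.584 × 24.99 × 1.2030)) = 1.592 s.

1.592 s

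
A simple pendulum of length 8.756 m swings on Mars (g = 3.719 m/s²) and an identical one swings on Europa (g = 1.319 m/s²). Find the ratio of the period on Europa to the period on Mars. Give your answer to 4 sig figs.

1.679

T ∝ 1/√g, so T₂/T₁ = √(g₁/g₂) = √(3.719/1.319) = 1.679.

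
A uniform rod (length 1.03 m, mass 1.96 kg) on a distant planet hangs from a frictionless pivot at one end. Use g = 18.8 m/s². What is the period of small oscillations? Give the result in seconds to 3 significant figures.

For a physical pendulum T = 2π√(I/(mgd)), with d = 0.5150 m from pivot to centre of mass.
I_cm = mL²/12 = 1.96 × 1.03²/12 = 0.1733 kg·m²; I = I_cm + md² = 0.1733 + 1.96 × 0.5150² = 0.6931 kg·m².
T = 2π√(0.6931/(1.96 × 18.8 × 0.5150)) = 1.20 s.

1.20 s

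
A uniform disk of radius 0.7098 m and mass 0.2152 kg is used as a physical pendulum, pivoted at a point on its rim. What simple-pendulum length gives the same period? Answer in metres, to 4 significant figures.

The equivalent simple-pendulum length is L_eq = I/(md), where I is about the pivot and d = 0.70980 m.
I_cm = ½mR² = 0.054211 kg·m², so I = I_cm + md² = 0.054211 + 0.10842 = 0.16263 kg·m².
L_eq = 0.16263/(0.2152 × 0.70980) = 1.065 m.

1.065 m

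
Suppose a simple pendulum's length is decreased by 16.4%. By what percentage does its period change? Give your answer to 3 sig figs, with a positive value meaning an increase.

-8.57%

T ∝ √L, so T'/T = √(0.8360) = 0.9143.
Percentage change in T = (0.9143 − 1) × 100% = -8.57%.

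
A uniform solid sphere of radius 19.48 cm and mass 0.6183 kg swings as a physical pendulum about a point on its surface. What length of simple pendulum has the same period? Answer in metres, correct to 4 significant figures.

0.2727 m

The equivalent simple-pendulum length is L_eq = I/(md), where I is about the pivot and d = 0.19480 m.
I_cm = (2/5)mR² = 0.0093851 kg·m², so I = I_cm + md² = 0.0093851 + 0.023463 = 0.032848 kg·m².
L_eq = 0.032848/(0.6183 × 0.19480) = 0.2727 m.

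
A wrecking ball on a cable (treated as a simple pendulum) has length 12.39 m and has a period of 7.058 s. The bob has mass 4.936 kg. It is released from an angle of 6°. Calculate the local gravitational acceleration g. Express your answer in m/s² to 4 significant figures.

From T = 2π√(L/g), g = 4π²L/T² = 4π² × 12.39/7.0580² = 9.819 m/s².

9.819 m/s²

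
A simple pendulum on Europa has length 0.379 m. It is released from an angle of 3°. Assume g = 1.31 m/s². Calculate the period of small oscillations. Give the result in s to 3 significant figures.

T = 2π√(L/g) = 2π√(0.379/1.31) = 2π × 0.5379 = 3.38 s.

3.38 s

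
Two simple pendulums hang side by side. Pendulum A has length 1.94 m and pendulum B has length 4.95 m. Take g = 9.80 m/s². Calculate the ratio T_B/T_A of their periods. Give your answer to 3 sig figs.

T ∝ √L, so T_B/T_A = √(L_B/L_A) = √(4.95/1.94) = 1.60.

1.60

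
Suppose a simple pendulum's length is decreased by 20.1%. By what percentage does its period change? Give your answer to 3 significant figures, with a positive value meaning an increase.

-10.6%

T ∝ √L, so T'/T = √(0.7990) = 0.8939.
Percentage change in T = (0.8939 − 1) × 100% = -10.6%.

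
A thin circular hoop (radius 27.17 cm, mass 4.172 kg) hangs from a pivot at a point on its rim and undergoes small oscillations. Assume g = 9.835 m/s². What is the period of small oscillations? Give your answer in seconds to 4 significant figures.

1.477 s

I_cm = mr² = 0.30798 kg·m². The pivot is at distance d = 0.2717 m from the centre of mass.
By the parallel-axis theorem, I = I_cm + md² = 0.30798 + 0.30798 = 0.61596 kg·m².
T = 2π√(I/(mgd)) = 2π√(0.61596/(4.172 × 9.835 × 0.2717)) = 1.477 s.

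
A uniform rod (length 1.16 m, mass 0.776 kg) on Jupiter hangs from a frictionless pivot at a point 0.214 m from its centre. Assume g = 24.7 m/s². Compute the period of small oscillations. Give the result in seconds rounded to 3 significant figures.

1.09 s

For a physical pendulum T = 2π√(I/(mgd)), with d = 0.2140 m from pivot to centre of mass.
I_cm = mL²/12 = 0.776 × 1.16²/12 = 0.08702 kg·m²; I = I_cm + md² = 0.08702 + 0.776 × 0.2140² = 0.1226 kg·m².
T = 2π√(0.1226/(0.776 × 24.7 × 0.2140)) = 1.09 s.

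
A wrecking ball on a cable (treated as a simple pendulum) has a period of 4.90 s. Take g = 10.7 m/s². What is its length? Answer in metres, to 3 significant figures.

From T = 2π√(L/g), L = gT²/(4π²) = 10.7 × 4.900²/(4π²) = 6.51 m.

6.51 m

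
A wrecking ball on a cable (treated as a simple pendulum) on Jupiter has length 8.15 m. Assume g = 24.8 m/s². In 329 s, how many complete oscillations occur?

T = 2π√(L/g) = 2π√(8.15/24.8) = 3.602 s.
Number of complete oscillations = ⌊329/3.602⌋ = ⌊91.34⌋ = 91.

91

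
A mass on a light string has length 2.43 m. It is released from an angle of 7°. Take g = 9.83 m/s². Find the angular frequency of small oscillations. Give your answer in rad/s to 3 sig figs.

2.01 rad/s

ω = √(g/L) = √(9.83/2.43) = 2.01 rad/s.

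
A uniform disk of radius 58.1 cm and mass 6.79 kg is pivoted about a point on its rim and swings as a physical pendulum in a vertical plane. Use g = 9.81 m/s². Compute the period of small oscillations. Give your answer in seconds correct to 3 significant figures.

I_cm = ½mr² = 1.146 kg·m². The pivot is at distance d = 0.581 m from the centre of mass.
By the parallel-axis theorem, I = I_cm + md² = 1.146 + 2.292 = 3.438 kg·m².
T = 2π√(I/(mgd)) = 2π√(3.438/(6.79 × 9.81 × 0.581)) = 1.87 s.

1.87 s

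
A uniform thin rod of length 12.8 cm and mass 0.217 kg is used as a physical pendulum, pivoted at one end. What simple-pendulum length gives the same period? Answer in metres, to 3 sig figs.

The equivalent simple-pendulum length is L_eq = I/(md), where I is about the pivot and d = 0.06400 m.
I_cm = (1/12)mL² = 0.0002963 kg·m², so I = I_cm + md² = 0.0002963 + 0.0008888 = 0.001185 kg·m².
L_eq = 0.001185/(0.217 × 0.06400) = 0.0853 m.

0.0853 m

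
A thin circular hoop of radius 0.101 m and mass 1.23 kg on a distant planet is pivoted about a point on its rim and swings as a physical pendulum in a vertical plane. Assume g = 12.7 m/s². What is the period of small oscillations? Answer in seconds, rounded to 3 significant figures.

0.792 s

I_cm = mr² = 0.01255 kg·m². The pivot is at distance d = 0.101 m from the centre of mass.
By the parallel-axis theorem, I = I_cm + md² = 0.01255 + 0.01255 = 0.02509 kg·m².
T = 2π√(I/(mgd)) = 2π√(0.02509/(1.23 × 12.7 × 0.101)) = 0.792 s.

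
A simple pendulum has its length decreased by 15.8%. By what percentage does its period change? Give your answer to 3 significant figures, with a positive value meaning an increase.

-8.24%

T ∝ √L, so T'/T = √(0.8420) = 0.9176.
Percentage change in T = (0.9176 − 1) × 100% = -8.24%.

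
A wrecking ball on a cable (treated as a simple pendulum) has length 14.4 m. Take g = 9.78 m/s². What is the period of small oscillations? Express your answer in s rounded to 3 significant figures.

T = 2π√(L/g) = 2π√(14.4/9.78) = 2π × 1.213 = 7.62 s.

7.62 s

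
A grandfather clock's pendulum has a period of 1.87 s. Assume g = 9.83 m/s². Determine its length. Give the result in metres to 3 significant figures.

0.871 m

From T = 2π√(L/g), L = gT²/(4π²) = 9.83 × 1.870²/(4π²) = 0.871 m.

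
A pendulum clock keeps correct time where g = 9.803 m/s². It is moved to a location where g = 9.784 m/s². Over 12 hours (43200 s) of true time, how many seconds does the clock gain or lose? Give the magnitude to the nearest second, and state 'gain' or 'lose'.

The clock's period scales as T ∝ 1/√g, so T'/T = √(9.803/9.784) = 1.00097.
In 43200 s of true time the clock registers 43200/1.00097 = 43158.1 s, so it loses 42 s.

lose 42 s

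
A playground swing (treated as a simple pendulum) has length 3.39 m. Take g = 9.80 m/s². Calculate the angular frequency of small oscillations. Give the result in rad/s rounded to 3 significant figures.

1.70 rad/s

ω = √(g/L) = √(9.80/3.39) = 1.70 rad/s.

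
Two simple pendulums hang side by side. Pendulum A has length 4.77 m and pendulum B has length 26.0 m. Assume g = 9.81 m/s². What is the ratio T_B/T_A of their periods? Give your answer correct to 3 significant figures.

T ∝ √L, so T_B/T_A = √(L_B/L_A) = √(26.0/4.77) = 2.33.

2.33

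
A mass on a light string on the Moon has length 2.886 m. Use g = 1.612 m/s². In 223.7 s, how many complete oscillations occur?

26

T = 2π√(L/g) = 2π√(2.886/1.612) = 8.4071 s.
Number of complete oscillations = ⌊223.7/8.4071⌋ = ⌊26.609⌋ = 26.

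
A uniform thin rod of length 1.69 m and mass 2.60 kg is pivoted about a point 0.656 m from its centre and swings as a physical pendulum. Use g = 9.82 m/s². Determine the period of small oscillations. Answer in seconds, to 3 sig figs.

2.02 s

For a physical pendulum T = 2π√(I/(mgd)), with d = 0.6560 m from pivot to centre of mass.
I_cm = mL²/12 = 2.60 × 1.69²/12 = 0.6188 kg·m²; I = I_cm + md² = 0.6188 + 2.60 × 0.6560² = 1.738 kg·m².
T = 2π√(1.738/(2.60 × 9.82 × 0.6560)) = 2.02 s.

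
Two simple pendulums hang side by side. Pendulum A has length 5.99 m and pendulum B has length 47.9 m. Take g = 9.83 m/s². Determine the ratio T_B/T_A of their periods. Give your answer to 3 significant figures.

T ∝ √L, so T_B/T_A = √(L_B/L_A) = √(47.9/5.99) = 2.83.

2.83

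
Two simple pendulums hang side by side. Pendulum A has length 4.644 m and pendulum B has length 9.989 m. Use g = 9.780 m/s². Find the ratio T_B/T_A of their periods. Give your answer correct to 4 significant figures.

T ∝ √L, so T_B/T_A = √(L_B/L_A) = √(9.989/4.644) = 1.467.

1.467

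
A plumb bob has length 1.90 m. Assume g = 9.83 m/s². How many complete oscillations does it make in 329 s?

T = 2π√(L/g) = 2π√(1.90/9.83) = 2.762 s.
Number of complete oscillations = ⌊329/2.762⌋ = ⌊119.1⌋ = 119.

119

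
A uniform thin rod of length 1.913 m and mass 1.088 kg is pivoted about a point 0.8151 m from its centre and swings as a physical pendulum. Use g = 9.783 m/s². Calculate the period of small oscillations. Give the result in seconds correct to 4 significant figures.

2.191 s

For a physical pendulum T = 2π√(I/(mgd)), with d = 0.81510 m from pivot to centre of mass.
I_cm = mL²/12 = 1.088 × 1.913²/12 = 0.33180 kg·m²; I = I_cm + md² = 0.33180 + 1.088 × 0.81510² = 1.0547 kg·m².
T = 2π√(1.0547/(1.088 × 9.783 × 0.81510)) = 2.191 s.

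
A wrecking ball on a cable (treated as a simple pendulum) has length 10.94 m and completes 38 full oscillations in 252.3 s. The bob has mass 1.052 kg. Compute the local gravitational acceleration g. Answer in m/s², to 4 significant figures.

T = 252.3/38 = 6.6395 s.
From T = 2π√(L/g), g = 4π²L/T² = 4π² × 10.94/6.6395² = 9.797 m/s².

9.797 m/s²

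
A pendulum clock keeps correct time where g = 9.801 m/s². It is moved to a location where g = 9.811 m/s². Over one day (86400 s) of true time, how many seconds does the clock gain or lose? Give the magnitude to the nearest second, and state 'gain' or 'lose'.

The clock's period scales as T ∝ 1/√g, so T'/T = √(9.801/9.811) = 0.999490.
In 86400 s of true time the clock registers 86400/0.999490 = 86444.1 s, so it gains 44 s.

gain 44 s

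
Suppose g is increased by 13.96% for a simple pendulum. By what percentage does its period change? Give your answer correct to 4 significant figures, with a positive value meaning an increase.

-6.325%

T ∝ 1/√g, so T'/T = 1/√(1.1396) = 0.93675.
Percentage change in T = (0.93675 − 1) × 100% = -6.325%.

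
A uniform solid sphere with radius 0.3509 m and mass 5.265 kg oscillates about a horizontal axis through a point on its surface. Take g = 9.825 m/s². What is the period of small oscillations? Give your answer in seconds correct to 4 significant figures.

I_cm = (2/5)mr² = 0.25931 kg·m². The pivot is at distance d = 0.3509 m from the centre of mass.
By the parallel-axis theorem, I = I_cm + md² = 0.25931 + 0.64828 = 0.90760 kg·m².
T = 2π√(I/(mgd)) = 2π√(0.90760/(5.265 × 9.825 × 0.3509)) = 1.405 s.

1.405 s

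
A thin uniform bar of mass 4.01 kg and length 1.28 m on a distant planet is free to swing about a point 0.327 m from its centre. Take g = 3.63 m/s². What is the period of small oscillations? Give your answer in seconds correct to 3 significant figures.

2.85 s

For a physical pendulum T = 2π√(I/(mgd)), with d = 0.3270 m from pivot to centre of mass.
I_cm = mL²/12 = 4.01 × 1.28²/12 = 0.5475 kg·m²; I = I_cm + md² = 0.5475 + 4.01 × 0.3270² = 0.9763 kg·m².
T = 2π√(0.9763/(4.01 × 3.63 × 0.3270)) = 2.85 s.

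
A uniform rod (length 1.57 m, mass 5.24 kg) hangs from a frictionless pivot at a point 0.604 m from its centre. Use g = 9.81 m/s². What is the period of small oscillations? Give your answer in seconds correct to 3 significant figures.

1.95 s

For a physical pendulum T = 2π√(I/(mgd)), with d = 0.6040 m from pivot to centre of mass.
I_cm = mL²/12 = 5.24 × 1.57²/12 = 1.076 kg·m²; I = I_cm + md² = 1.076 + 5.24 × 0.6040² = 2.988 kg·m².
T = 2π√(2.988/(5.24 × 9.81 × 0.6040)) = 1.95 s.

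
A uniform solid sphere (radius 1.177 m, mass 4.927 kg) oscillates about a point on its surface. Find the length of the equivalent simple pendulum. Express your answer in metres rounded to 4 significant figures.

The equivalent simple-pendulum length is L_eq = I/(md), where I is about the pivot and d = 1.1770 m.
I_cm = (2/5)mR² = 2.7302 kg·m², so I = I_cm + md² = 2.7302 + 6.8255 = 9.5557 kg·m².
L_eq = 9.5557/(4.927 × 1.1770) = 1.648 m.

1.648 m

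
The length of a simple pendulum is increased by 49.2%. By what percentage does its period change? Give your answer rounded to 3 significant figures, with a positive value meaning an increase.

22.1%

T ∝ √L, so T'/T = √(1.492) = 1.221.
Percentage change in T = (1.221 − 1) × 100% = 22.1%.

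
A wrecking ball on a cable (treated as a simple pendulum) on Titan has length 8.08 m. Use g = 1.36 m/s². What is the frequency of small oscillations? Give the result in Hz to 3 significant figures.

0.0653 Hz

T = 2π√(L/g) = 2π√(8.08/1.36) = 15.31 s, so f = 1/T = 0.0653 Hz.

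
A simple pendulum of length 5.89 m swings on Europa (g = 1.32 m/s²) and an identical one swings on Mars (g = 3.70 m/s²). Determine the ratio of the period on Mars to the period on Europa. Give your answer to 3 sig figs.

T ∝ 1/√g, so T₂/T₁ = √(g₁/g₂) = √(1.32/3.70) = 0.597.

0.597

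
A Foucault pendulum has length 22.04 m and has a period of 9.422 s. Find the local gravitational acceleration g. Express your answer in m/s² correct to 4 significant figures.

From T = 2π√(L/g), g = 4π²L/T² = 4π² × 22.04/9.4220² = 9.801 m/s².

9.801 m/s²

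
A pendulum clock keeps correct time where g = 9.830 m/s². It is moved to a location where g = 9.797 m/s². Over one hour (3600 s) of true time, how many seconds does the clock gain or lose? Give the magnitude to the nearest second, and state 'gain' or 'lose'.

The clock's period scales as T ∝ 1/√g, so T'/T = √(9.830/9.797) = 1.00168.
In 3600 s of true time the clock registers 3600/1.00168 = 3594.0 s, so it loses 6 s.

lose 6 s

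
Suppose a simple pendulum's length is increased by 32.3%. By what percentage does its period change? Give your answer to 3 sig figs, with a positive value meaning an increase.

T ∝ √L, so T'/T = √(1.323) = 1.150.
Percentage change in T = (1.150 − 1) × 100% = 15.0%.

15.0%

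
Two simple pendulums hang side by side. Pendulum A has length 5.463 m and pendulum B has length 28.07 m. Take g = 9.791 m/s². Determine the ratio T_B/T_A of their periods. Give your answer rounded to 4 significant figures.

2.267

T ∝ √L, so T_B/T_A = √(L_B/L_A) = √(28.07/5.463) = 2.267.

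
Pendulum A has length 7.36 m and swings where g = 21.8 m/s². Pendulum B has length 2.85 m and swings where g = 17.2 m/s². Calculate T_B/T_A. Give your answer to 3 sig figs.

0.701

T = 2π√(L/g), so T_B/T_A = √((L_B/g_B)/(L_A/g_A)) = √((2.85/17.2)/(7.36/21.8)) = 0.701.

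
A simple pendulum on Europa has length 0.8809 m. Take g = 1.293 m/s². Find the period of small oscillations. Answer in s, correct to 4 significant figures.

5.186 s

T = 2π√(L/g) = 2π√(0.8809/1.293) = 2π × 0.82540 = 5.186 s.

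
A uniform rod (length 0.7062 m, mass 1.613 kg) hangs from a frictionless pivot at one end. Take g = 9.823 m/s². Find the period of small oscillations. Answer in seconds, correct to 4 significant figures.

For a physical pendulum T = 2π√(I/(mgd)), with d = 0.35310 m from pivot to centre of mass.
I_cm = mL²/12 = 1.613 × 0.7062²/12 = 0.067036 kg·m²; I = I_cm + md² = 0.067036 + 1.613 × 0.35310² = 0.26814 kg·m².
T = 2π√(0.26814/(1.613 × 9.823 × 0.35310)) = 1.376 s.

1.376 s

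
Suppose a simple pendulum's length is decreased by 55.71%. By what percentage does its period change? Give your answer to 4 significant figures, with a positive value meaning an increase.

T ∝ √L, so T'/T = √(0.44290) = 0.66551.
Percentage change in T = (0.66551 − 1) × 100% = -33.45%.

-33.45%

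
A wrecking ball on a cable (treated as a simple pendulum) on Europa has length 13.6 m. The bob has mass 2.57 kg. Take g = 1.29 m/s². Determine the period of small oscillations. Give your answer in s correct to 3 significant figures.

T = 2π√(L/g) = 2π√(13.6/1.29) = 2π × 3.247 = 20.4 s.

20.4 s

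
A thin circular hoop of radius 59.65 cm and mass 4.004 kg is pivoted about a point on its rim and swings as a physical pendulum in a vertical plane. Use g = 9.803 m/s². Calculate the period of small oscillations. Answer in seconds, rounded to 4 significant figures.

I_cm = mr² = 1.4247 kg·m². The pivot is at distance d = 0.5965 m from the centre of mass.
By the parallel-axis theorem, I = I_cm + md² = 1.4247 + 1.4247 = 2.8493 kg·m².
T = 2π√(I/(mgd)) = 2π√(2.8493/(4.004 × 9.803 × 0.5965)) = 2.192 s.

2.192 s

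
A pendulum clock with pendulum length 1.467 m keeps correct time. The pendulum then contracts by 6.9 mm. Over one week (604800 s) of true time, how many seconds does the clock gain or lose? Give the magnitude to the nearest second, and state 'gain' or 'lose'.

gain 1427 s

T ∝ √L, so T'/T = √(1.46010/1.467) = 0.997645.
In 604800 s of true time the clock registers 604800/0.997645 = 606227.4 s, so it gains 1427 s.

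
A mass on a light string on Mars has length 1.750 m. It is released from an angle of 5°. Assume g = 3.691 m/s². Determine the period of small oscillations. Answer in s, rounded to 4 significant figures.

T = 2π√(L/g) = 2π√(1.750/3.691) = 2π × 0.68857 = 4.326 s.

4.326 s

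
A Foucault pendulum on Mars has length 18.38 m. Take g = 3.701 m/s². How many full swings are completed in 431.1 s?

T = 2π√(L/g) = 2π√(18.38/3.701) = 14.002 s.
Number of complete oscillations = ⌊431.1/14.002⌋ = ⌊30.788⌋ = 30.

30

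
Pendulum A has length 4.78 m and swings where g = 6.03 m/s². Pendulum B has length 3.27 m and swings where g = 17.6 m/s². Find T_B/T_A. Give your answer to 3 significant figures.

0.484

T = 2π√(L/g), so T_B/T_A = √((L_B/g_B)/(L_A/g_A)) = √((3.27/17.6)/(4.78/6.03)) = 0.484.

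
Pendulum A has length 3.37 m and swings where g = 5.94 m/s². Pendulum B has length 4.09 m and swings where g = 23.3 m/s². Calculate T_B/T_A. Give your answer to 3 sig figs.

T = 2π√(L/g), so T_B/T_A = √((L_B/g_B)/(L_A/g_A)) = √((4.09/23.3)/(3.37/5.94)) = 0.556.

0.556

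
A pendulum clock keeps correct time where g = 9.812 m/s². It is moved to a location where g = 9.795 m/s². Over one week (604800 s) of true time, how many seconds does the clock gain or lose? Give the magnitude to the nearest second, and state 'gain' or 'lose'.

lose 524 s

The clock's period scales as T ∝ 1/√g, so T'/T = √(9.812/9.795) = 1.00087.
In 604800 s of true time the clock registers 604800/1.00087 = 604275.8 s, so it loses 524 s.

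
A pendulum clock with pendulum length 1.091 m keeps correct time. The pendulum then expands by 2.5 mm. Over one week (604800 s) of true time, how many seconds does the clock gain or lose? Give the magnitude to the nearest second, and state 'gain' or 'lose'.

T ∝ √L, so T'/T = √(1.09350/1.091) = 1.00115.
In 604800 s of true time the clock registers 604800/1.00115 = 604108.2 s, so it loses 692 s.

lose 692 s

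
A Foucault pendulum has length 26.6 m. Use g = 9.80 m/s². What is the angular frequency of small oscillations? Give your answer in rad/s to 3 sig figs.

0.607 rad/s

ω = √(g/L) = √(9.80/26.6) = 0.607 rad/s.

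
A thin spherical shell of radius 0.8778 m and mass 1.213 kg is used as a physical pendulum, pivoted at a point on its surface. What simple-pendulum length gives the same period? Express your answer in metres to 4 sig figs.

The equivalent simple-pendulum length is L_eq = I/(md), where I is about the pivot and d = 0.87780 m.
I_cm = (2/3)mR² = 0.62310 kg·m², so I = I_cm + md² = 0.62310 + 0.93466 = 1.5578 kg·m².
L_eq = 1.5578/(1.213 × 0.87780) = 1.463 m.

1.463 m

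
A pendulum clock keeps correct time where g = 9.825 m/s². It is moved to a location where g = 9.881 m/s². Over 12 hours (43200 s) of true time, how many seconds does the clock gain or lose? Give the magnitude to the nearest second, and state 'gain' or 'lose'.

The clock's period scales as T ∝ 1/√g, so T'/T = √(9.825/9.881) = 0.997162.
In 43200 s of true time the clock registers 43200/0.997162 = 43322.9 s, so it gains 123 s.

gain 123 s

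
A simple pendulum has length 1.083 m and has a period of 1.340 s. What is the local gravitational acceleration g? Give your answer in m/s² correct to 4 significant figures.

23.81 m/s²

From T = 2π√(L/g), g = 4π²L/T² = 4π² × 1.083/1.3400² = 23.81 m/s².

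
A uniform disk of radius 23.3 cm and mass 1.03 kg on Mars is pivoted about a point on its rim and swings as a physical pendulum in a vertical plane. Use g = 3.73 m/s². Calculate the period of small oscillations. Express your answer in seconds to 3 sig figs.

1.92 s

I_cm = ½mr² = 0.02796 kg·m². The pivot is at distance d = 0.233 m from the centre of mass.
By the parallel-axis theorem, I = I_cm + md² = 0.02796 + 0.05592 = 0.08388 kg·m².
T = 2π√(I/(mgd)) = 2π√(0.08388/(1.03 × 3.73 × 0.233)) = 1.92 s.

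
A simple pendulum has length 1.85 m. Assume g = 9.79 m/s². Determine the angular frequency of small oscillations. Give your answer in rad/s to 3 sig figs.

ω = √(g/L) = √(9.79/1.85) = 2.30 rad/s.

2.30 rad/s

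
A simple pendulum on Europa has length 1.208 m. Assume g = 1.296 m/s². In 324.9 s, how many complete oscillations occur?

53

T = 2π√(L/g) = 2π√(1.208/1.296) = 6.0661 s.
Number of complete oscillations = ⌊324.9/6.0661⌋ = ⌊53.560⌋ = 53.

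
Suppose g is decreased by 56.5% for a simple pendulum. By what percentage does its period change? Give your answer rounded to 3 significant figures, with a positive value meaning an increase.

51.6%

T ∝ 1/√g, so T'/T = 1/√(0.4350) = 1.516.
Percentage change in T = (1.516 − 1) × 100% = 51.6%.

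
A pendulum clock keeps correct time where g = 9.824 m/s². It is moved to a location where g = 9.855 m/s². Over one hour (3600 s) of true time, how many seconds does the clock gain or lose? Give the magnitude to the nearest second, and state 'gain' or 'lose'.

gain 6 s

The clock's period scales as T ∝ 1/√g, so T'/T = √(9.824/9.855) = 0.998426.
In 3600 s of true time the clock registers 3600/0.998426 = 3605.7 s, so it gains 6 s.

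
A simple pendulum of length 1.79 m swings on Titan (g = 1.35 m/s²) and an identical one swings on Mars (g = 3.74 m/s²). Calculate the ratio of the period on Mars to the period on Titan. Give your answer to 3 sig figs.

0.601

T ∝ 1/√g, so T₂/T₁ = √(g₁/g₂) = √(1.35/3.74) = 0.601.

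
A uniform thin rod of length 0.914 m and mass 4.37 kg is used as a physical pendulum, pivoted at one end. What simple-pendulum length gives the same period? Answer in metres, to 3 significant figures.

The equivalent simple-pendulum length is L_eq = I/(md), where I is about the pivot and d = 0.4570 m.
I_cm = (1/12)mL² = 0.3042 kg·m², so I = I_cm + md² = 0.3042 + 0.9127 = 1.217 kg·m².
L_eq = 1.217/(4.37 × 0.4570) = 0.609 m.

0.609 m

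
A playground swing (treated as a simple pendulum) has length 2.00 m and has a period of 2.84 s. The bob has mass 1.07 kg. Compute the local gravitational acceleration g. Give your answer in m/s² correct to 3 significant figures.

9.79 m/s²

From T = 2π√(L/g), g = 4π²L/T² = 4π² × 2.00/2.840² = 9.79 m/s².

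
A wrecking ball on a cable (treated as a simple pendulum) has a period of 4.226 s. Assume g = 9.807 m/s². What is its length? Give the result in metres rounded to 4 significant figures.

From T = 2π√(L/g), L = gT²/(4π²) = 9.807 × 4.2260²/(4π²) = 4.436 m.

4.436 m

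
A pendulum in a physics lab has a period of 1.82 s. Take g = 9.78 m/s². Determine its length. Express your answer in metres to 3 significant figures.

0.821 m

From T = 2π√(L/g), L = gT²/(4π²) = 9.78 × 1.820²/(4π²) = 0.821 m.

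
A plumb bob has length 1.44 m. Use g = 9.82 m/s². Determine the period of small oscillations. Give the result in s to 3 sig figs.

T = 2π√(L/g) = 2π√(1.44/9.82) = 2π × 0.3829 = 2.41 s.

2.41 s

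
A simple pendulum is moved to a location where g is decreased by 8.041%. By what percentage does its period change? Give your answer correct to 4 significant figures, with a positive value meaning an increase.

T ∝ 1/√g, so T'/T = 1/√(0.91959) = 1.0428.
Percentage change in T = (1.0428 − 1) × 100% = 4.280%.

4.280%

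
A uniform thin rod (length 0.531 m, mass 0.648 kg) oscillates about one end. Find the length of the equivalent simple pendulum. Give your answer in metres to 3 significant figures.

0.354 m

The equivalent simple-pendulum length is L_eq = I/(md), where I is about the pivot and d = 0.2655 m.
I_cm = (1/12)mL² = 0.01523 kg·m², so I = I_cm + md² = 0.01523 + 0.04568 = 0.06090 kg·m².
L_eq = 0.06090/(0.648 × 0.2655) = 0.354 m.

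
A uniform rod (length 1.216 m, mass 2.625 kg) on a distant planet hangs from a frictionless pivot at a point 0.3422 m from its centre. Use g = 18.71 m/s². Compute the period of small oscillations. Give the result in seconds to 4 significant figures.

1.217 s

For a physical pendulum T = 2π√(I/(mgd)), with d = 0.34220 m from pivot to centre of mass.
I_cm = mL²/12 = 2.625 × 1.216²/12 = 0.32346 kg·m²; I = I_cm + md² = 0.32346 + 2.625 × 0.34220² = 0.63085 kg·m².
T = 2π√(0.63085/(2.625 × 18.71 × 0.34220)) = 1.217 s.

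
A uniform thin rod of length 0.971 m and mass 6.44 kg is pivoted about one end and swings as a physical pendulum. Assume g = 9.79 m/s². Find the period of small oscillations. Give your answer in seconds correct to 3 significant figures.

1.62 s

For a physical pendulum T = 2π√(I/(mgd)), with d = 0.4855 m from pivot to centre of mass.
I_cm = mL²/12 = 6.44 × 0.971²/12 = 0.5060 kg·m²; I = I_cm + md² = 0.5060 + 6.44 × 0.4855² = 2.024 kg·m².
T = 2π√(2.024/(6.44 × 9.79 × 0.4855)) = 1.62 s.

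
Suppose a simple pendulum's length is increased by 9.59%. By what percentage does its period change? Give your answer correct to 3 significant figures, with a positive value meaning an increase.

4.69%

T ∝ √L, so T'/T = √(1.096) = 1.047.
Percentage change in T = (1.047 − 1) × 100% = 4.69%.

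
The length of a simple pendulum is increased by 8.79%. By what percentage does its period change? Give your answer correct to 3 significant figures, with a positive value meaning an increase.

4.30%

T ∝ √L, so T'/T = √(1.088) = 1.043.
Percentage change in T = (1.043 − 1) × 100% = 4.30%.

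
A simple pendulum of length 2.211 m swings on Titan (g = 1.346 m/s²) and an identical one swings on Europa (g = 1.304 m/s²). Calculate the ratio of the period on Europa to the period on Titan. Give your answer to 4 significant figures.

T ∝ 1/√g, so T₂/T₁ = √(g₁/g₂) = √(1.346/1.304) = 1.016.

1.016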